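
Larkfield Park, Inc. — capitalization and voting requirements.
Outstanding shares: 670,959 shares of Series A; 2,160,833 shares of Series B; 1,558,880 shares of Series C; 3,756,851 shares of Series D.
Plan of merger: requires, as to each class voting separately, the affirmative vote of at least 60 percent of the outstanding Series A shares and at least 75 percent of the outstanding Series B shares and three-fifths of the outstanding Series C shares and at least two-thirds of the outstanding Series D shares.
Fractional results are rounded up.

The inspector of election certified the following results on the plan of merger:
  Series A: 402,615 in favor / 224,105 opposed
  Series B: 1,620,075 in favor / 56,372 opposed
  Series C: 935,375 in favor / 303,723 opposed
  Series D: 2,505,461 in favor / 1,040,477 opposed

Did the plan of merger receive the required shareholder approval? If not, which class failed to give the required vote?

Series A: 3/5 of 670959 = 402575.40, rounded up to 402576; 402,576 required, 402,615 in favor — approved.
Series B: 3/4 of 2160833 = 1620624.75, rounded up to 1620625; 1,620,625 required, 1,620,075 in favor — not approved.
Series C: 3/5 of 1558880 = 935328; 935,328 required, 935,375 in favor — approved.
Series D: 2/3 of 3756851 = 2504567.33, rounded up to 2504568; 2,504,568 required, 2,505,461 in favor — approved.

Not approved — the Series B shares did not give the required vote.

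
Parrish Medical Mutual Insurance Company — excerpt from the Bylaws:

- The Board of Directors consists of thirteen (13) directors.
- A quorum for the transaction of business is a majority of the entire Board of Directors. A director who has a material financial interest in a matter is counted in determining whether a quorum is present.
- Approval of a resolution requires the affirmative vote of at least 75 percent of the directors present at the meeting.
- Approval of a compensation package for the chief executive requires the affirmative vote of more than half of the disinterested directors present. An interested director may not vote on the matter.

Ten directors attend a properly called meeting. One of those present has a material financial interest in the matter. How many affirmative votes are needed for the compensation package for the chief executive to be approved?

5

The compensation package for the chief executive requires a majority of the disinterested directors present (10 − 1 = 9).
A majority of 9 is 5.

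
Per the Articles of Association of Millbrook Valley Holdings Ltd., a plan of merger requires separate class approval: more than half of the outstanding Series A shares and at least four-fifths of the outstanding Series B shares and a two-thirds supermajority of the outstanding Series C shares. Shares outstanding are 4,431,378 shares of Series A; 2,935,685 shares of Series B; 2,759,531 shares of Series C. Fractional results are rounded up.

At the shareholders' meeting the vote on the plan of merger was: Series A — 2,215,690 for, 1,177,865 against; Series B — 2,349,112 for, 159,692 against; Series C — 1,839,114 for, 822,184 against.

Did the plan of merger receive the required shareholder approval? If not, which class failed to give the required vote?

Series A: a majority of 4431378 is 2215690; 2,215,690 required, 2,215,690 in favor — approved.
Series B: 4/5 of 2935685 = 2348548; 2,348,548 required, 2,349,112 in favor — approved.
Series C: 2/3 of 2759531 = 1839687.33, rounded up to 1839688; 1,839,688 required, 1,839,114 in favor — not approved.

Not approved — the Series C shares did not give the required vote.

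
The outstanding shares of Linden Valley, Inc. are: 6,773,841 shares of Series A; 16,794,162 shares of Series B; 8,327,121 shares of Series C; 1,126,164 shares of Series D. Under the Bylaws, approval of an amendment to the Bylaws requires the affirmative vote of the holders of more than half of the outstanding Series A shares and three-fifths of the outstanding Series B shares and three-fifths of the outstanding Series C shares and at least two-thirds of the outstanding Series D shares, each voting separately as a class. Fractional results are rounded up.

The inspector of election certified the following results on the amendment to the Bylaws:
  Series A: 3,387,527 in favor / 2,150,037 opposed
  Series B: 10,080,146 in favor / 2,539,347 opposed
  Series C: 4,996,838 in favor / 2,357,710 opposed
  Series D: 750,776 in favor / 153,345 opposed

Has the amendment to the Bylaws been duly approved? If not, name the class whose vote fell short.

Approved — every class gave the required vote.

Series A: a majority of 6773841 is 3386921; 3,386,921 required, 3,387,527 in favor — approved.
Series B: 3/5 of 16794162 = 10076497.20, rounded up to 10076498; 10,076,498 required, 10,080,146 in favor — approved.
Series C: 3/5 of 8327121 = 4996272.60, rounded up to 4996273; 4,996,273 required, 4,996,838 in favor — approved.
Series D: 2/3 of 1126164 = 750776; 750,776 required, 750,776 in favor — approved.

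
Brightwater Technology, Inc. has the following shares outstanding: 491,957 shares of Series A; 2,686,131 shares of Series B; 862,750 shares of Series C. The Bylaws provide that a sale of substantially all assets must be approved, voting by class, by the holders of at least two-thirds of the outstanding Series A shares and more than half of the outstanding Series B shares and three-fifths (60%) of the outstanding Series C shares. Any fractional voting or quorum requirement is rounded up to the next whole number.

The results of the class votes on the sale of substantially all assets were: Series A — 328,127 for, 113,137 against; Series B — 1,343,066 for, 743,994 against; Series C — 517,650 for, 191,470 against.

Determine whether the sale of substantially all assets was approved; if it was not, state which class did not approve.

Approved — every class gave the required vote.

Series A: 2/3 of 491957 = 327971.33, rounded up to 327972; 327,972 required, 328,127 in favor — approved.
Series B: a majority of 2686131 is 1343066; 1,343,066 required, 1,343,066 in favor — approved.
Series C: 3/5 of 862750 = 517650; 517,650 required, 517,650 in favor — approved.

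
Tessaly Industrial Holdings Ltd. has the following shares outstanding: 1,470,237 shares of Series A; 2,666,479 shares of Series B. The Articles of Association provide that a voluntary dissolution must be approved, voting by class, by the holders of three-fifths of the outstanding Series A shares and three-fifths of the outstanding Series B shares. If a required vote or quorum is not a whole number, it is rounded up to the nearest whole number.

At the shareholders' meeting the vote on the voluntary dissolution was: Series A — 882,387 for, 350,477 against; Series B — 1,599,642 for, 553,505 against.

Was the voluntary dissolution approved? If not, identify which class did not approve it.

Series A: 3/5 of 1470237 = 882142.20, rounded up to 882143; 882,143 required, 882,387 in favor — approved.
Series B: 3/5 of 2666479 = 1599887.40, rounded up to 1599888; 1,599,888 required, 1,599,642 in favor — not approved.

Not approved — the Series B shares did not give the required vote.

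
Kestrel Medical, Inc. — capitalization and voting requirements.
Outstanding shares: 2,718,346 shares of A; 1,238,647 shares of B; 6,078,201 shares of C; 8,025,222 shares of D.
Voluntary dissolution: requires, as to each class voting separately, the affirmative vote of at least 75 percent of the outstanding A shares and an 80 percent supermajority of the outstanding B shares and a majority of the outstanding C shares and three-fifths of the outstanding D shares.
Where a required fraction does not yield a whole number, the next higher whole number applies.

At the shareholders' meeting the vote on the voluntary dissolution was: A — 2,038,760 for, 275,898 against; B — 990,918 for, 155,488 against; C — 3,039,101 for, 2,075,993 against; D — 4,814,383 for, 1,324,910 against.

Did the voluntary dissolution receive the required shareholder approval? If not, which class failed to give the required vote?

Not approved — the D shares did not give the required vote.

A: 3/4 of 2718346 = 2038759.50, rounded up to 2038760; 2,038,760 required, 2,038,760 in favor — approved.
B: 4/5 of 1238647 = 990917.60, rounded up to 990918; 990,918 required, 990,918 in favor — approved.
C: a majority of 6078201 is 3039101; 3,039,101 required, 3,039,101 in favor — approved.
D: 3/5 of 8025222 = 4815133.20, rounded up to 4815134; 4,815,134 required, 4,814,383 in favor — not approved.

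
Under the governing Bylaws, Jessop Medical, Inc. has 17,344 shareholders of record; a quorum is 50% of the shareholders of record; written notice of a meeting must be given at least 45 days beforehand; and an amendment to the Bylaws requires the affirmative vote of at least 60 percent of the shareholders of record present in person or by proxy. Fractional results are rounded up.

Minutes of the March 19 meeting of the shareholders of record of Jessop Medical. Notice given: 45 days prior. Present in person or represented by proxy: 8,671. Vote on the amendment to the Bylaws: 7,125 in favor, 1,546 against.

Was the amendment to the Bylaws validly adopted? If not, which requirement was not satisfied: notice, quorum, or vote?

Notice: 45 days given; 45 required. Satisfied.
Quorum: 50% of 17,344 = 8,672; 8,671 present. Not satisfied.
Vote: requires three-fifths of those present (8,671); 3/5 of 8671 = 5202.60, rounded up to 5203, so 5,203 needed; 7,125 in favor. Satisfied.

Invalid — quorum requirement not satisfied.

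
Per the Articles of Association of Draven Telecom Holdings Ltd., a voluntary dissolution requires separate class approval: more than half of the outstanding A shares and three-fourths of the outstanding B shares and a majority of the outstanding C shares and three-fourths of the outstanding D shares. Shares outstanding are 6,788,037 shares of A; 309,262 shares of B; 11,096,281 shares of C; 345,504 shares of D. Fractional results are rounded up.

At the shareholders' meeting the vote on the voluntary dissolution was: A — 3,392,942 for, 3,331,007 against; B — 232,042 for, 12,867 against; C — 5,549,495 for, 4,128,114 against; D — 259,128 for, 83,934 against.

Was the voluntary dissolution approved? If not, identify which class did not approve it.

Not approved — the A shares did not give the required vote.

A: a majority of 6788037 is 3394019; 3,394,019 required, 3,392,942 in favor — not approved.
B: 3/4 of 309262 = 231946.50, rounded up to 231947; 231,947 required, 232,042 in favor — approved.
C: a majority of 11096281 is 5548141; 5,548,141 required, 5,549,495 in favor — approved.
D: 3/4 of 345504 = 259128; 259,128 required, 259,128 in favor — approved.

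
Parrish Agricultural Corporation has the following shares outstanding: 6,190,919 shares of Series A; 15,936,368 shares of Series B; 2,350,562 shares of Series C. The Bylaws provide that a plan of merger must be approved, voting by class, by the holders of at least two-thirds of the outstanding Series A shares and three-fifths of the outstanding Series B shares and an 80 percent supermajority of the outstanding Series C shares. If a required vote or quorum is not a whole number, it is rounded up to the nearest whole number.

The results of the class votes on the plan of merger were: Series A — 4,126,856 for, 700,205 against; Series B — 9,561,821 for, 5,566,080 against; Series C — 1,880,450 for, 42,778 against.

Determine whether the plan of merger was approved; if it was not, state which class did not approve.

Series A: 2/3 of 6190919 = 4127279.33, rounded up to 4127280; 4,127,280 required, 4,126,856 in favor — not approved.
Series B: 3/5 of 15936368 = 9561820.80, rounded up to 9561821; 9,561,821 required, 9,561,821 in favor — approved.
Series C: 4/5 of 2350562 = 1880449.60, rounded up to 1880450; 1,880,450 required, 1,880,450 in favor — approved.

Not approved — the Series A shares did not give the required vote.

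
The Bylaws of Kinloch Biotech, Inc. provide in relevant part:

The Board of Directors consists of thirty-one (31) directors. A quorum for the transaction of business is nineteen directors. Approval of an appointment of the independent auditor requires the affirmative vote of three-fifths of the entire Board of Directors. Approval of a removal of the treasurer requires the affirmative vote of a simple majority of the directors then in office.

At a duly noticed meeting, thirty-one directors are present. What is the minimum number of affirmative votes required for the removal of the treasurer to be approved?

The removal of the treasurer requires a majority of the directors then in office (31).
A majority of 31 is 16.

16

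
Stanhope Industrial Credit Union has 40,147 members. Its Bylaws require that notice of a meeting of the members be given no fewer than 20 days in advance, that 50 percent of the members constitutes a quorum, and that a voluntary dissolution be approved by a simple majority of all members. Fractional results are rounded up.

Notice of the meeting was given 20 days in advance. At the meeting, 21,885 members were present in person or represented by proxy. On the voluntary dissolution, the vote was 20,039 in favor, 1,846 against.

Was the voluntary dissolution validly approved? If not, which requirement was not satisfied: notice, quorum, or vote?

Invalid — vote requirement not satisfied.

Notice: 20 days given; 20 required. Satisfied.
Quorum: 50% of 40,147 = 20,073.50, rounded up to 20,074; 21,885 present. Satisfied.
Vote: requires a majority of all members (40,147); a majority of 40147 is 20074, so 20,074 needed; 20,039 in favor. Not satisfied.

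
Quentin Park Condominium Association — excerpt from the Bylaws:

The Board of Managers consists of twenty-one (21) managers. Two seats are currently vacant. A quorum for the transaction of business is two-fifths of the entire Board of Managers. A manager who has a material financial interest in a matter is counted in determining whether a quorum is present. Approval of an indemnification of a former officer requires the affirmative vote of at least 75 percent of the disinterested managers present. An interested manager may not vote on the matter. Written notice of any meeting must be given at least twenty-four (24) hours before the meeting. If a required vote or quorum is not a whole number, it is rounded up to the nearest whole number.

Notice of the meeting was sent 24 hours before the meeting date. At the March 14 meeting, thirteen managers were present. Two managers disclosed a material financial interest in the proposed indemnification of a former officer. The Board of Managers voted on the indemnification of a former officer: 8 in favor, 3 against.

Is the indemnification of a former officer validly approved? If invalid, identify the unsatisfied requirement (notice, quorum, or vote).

Notice: 24 hours given; 24 required (24 ≥ 24). Satisfied.
Quorum: 13 present (interested managers count toward quorum); quorum is 9. Satisfied.
Vote: the indemnification of a former officer requires three-fourths of the disinterested managers present (13 − 2 = 11). 3/4 of 11 = 8.25, rounded up to 9, so 9 affirmative votes are needed; 8 voted in favor. Not satisfied.

Invalid — vote requirement not satisfied.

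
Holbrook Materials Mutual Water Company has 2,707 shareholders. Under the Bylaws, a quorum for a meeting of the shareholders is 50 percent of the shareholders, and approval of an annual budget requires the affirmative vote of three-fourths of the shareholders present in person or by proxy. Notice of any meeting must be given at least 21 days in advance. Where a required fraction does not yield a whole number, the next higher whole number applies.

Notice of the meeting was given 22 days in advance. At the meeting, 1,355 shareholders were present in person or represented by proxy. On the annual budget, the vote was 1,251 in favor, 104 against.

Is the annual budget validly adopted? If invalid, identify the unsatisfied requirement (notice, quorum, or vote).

Notice: 22 days given; 21 required. Satisfied.
Quorum: 50% of 2,707 = 1,353.50, rounded up to 1,354; 1,355 present. Satisfied.
Vote: requires three-fourths of those present (1,355); 3/4 of 1355 = 1016.25, rounded up to 1017, so 1,017 needed; 1,251 in favor. Satisfied.

Valid — all requirements satisfied.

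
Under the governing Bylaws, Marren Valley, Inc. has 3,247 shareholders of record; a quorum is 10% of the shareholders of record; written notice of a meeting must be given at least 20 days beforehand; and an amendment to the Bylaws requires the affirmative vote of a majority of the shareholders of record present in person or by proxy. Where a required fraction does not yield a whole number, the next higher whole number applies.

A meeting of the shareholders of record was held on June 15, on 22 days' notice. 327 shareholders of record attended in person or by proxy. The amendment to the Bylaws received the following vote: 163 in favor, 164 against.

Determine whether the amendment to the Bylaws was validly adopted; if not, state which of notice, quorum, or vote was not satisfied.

Notice: 22 days given; 20 required. Satisfied.
Quorum: 10% of 3,247 = 324.70, rounded up to 325; 327 present. Satisfied.
Vote: requires a majority of those present (327); a majority of 327 is 164, so 164 needed; 163 in favor. Not satisfied.

Invalid — vote requirement not satisfied.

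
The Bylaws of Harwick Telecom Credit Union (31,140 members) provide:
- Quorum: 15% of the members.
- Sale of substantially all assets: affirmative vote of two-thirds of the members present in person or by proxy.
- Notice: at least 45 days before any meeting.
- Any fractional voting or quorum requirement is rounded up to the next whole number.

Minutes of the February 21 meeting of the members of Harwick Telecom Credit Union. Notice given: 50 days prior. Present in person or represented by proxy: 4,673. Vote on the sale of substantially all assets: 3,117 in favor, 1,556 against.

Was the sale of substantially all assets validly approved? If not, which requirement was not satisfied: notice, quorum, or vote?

Valid — all requirements satisfied.

Notice: 50 days given; 45 required. Satisfied.
Quorum: 15% of 31,140 = 4,671; 4,673 present. Satisfied.
Vote: requires two-thirds of those present (4,673); 2/3 of 4673 = 3115.33, rounded up to 3116, so 3,116 needed; 3,117 in favor. Satisfied.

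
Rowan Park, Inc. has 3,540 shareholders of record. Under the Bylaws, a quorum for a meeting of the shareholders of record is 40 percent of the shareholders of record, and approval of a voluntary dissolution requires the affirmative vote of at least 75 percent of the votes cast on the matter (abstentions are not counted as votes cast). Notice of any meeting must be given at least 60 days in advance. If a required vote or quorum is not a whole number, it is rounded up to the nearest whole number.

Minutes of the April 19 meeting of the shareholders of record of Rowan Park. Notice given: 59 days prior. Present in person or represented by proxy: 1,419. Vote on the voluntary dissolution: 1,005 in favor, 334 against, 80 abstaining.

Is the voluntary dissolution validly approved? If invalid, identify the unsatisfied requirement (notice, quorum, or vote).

Invalid — notice requirement not satisfied.

Notice: 59 days given; 60 required. Not satisfied.
Quorum: 40% of 3,540 = 1,416; 1,419 present. Satisfied.
Vote: requires three-fourths of the votes cast (1,419 − 80 abstaining = 1,339); 3/4 of 1339 = 1004.25, rounded up to 1005, so 1,005 needed; 1,005 in favor. Satisfied.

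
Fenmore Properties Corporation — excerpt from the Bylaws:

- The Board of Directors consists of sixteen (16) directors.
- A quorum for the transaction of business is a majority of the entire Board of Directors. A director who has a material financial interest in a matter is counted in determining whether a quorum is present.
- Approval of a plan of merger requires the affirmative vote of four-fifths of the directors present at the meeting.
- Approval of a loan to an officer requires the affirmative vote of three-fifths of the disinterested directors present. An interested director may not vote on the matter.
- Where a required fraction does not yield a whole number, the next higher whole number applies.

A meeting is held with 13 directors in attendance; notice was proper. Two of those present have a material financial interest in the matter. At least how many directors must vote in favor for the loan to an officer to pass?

The loan to an officer requires three-fifths of the disinterested directors present (13 − 2 = 11).
3/5 of 11 = 6.60, rounded up to 7.

7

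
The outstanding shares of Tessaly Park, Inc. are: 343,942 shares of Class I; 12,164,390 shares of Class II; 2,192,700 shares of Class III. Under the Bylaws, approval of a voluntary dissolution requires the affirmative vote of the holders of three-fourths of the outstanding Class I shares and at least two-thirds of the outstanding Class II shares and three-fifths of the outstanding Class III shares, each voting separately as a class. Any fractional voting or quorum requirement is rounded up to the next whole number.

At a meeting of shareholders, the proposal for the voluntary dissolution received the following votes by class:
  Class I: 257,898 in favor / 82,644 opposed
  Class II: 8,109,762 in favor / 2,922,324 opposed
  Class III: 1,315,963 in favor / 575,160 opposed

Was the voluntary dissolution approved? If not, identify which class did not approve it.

Class I: 3/4 of 343942 = 257956.50, rounded up to 257957; 257,957 required, 257,898 in favor — not approved.
Class II: 2/3 of 12164390 = 8109593.33, rounded up to 8109594; 8,109,594 required, 8,109,762 in favor — approved.
Class III: 3/5 of 2192700 = 1315620; 1,315,620 required, 1,315,963 in favor — approved.

Not approved — the Class I shares did not give the required vote.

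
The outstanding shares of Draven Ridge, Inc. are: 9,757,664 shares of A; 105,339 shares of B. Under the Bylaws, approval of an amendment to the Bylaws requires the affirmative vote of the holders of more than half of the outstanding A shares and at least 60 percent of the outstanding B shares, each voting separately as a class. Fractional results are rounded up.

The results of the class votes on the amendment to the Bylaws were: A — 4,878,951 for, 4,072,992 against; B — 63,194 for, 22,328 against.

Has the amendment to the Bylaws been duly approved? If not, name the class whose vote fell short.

A: a majority of 9757664 is 4878833; 4,878,833 required, 4,878,951 in favor — approved.
B: 3/5 of 105339 = 63203.40, rounded up to 63204; 63,204 required, 63,194 in favor — not approved.

Not approved — the B shares did not give the required vote.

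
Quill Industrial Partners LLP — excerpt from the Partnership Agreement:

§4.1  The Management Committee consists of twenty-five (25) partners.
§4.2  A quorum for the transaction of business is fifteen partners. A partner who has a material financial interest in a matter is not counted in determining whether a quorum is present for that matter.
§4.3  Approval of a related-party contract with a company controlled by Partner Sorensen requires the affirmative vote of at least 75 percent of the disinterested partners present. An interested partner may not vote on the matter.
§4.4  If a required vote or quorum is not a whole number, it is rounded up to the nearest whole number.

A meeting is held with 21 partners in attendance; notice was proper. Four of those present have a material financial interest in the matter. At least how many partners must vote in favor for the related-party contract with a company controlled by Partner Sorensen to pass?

13

The related-party contract with a company controlled by Partner Sorensen requires three-fourths of the disinterested partners present (21 − 4 = 17).
3/4 of 17 = 12.75, rounded up to 13.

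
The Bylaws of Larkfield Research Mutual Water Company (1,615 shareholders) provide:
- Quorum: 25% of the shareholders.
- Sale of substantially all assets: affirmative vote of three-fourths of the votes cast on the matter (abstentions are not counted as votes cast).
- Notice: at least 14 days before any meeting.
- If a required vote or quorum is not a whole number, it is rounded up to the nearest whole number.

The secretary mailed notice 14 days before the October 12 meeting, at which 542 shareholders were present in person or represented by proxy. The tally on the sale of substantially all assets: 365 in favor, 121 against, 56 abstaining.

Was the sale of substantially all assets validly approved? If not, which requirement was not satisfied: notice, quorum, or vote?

Valid — all requirements satisfied.

Notice: 14 days given; 14 required. Satisfied.
Quorum: 25% of 1,615 = 403.75, rounded up to 404; 542 present. Satisfied.
Vote: requires three-fourths of the votes cast (542 − 56 abstaining = 486); 3/4 of 486 = 364.50, rounded up to 365, so 365 needed; 365 in favor. Satisfied.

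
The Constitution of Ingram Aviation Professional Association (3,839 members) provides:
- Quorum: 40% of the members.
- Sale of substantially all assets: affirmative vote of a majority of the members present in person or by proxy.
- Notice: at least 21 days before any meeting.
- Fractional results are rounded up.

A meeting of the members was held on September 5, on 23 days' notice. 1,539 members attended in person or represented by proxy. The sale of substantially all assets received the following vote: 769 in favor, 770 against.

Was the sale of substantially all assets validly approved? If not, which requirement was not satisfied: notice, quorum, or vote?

Notice: 23 days given; 21 required. Satisfied.
Quorum: 40% of 3,839 = 1,535.60, rounded up to 1,536; 1,539 present. Satisfied.
Vote: requires a majority of those present (1,539); a majority of 1539 is 770, so 770 needed; 769 in favor. Not satisfied.

Invalid — vote requirement not satisfied.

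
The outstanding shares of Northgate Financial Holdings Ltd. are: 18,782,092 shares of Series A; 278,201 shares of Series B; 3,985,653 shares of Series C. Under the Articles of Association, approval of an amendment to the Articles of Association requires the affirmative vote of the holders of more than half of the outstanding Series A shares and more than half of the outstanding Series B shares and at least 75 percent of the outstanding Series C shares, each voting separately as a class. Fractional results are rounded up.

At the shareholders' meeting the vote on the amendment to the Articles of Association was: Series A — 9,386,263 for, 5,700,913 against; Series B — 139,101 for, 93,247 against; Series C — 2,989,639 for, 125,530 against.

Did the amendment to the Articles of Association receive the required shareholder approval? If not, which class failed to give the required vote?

Series A: a majority of 18782092 is 9391047; 9,391,047 required, 9,386,263 in favor — not approved.
Series B: a majority of 278201 is 139101; 139,101 required, 139,101 in favor — approved.
Series C: 3/4 of 3985653 = 2989239.75, rounded up to 2989240; 2,989,240 required, 2,989,639 in favor — approved.

Not approved — the Series A shares did not give the required vote.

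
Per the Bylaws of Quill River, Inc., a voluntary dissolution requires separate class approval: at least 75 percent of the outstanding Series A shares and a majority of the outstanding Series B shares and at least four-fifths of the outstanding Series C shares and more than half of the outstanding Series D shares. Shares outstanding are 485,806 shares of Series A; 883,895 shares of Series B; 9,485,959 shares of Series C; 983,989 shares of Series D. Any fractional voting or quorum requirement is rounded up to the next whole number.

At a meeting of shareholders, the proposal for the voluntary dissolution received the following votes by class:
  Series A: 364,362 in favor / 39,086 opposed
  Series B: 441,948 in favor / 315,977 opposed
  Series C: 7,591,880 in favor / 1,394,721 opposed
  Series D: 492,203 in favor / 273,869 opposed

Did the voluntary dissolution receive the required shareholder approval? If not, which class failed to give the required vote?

Series A: 3/4 of 485806 = 364354.50, rounded up to 364355; 364,355 required, 364,362 in favor — approved.
Series B: a majority of 883895 is 441948; 441,948 required, 441,948 in favor — approved.
Series C: 4/5 of 9485959 = 7588767.20, rounded up to 7588768; 7,588,768 required, 7,591,880 in favor — approved.
Series D: a majority of 983989 is 491995; 491,995 required, 492,203 in favor — approved.

Approved — every class gave the required vote.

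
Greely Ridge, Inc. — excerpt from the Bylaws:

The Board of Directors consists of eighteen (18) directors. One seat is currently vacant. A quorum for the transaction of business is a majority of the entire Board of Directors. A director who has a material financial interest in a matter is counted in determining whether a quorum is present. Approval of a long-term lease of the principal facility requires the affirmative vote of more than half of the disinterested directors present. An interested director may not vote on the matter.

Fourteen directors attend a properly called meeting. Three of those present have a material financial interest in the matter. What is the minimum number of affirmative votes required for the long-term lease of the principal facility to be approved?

The long-term lease of the principal facility requires a majority of the disinterested directors present (14 − 3 = 11).
A majority of 11 is 6.

6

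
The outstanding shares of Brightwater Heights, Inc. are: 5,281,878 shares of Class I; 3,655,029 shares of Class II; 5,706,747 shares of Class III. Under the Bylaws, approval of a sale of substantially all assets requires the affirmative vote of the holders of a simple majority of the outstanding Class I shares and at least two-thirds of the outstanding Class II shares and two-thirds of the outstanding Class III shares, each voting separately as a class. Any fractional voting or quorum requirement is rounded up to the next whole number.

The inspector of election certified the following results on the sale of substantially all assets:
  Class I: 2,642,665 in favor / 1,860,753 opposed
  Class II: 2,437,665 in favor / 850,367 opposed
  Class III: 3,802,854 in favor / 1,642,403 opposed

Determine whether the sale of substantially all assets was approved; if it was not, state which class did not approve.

Not approved — the Class III shares did not give the required vote.

Class I: a majority of 5281878 is 2640940; 2,640,940 required, 2,642,665 in favor — approved.
Class II: 2/3 of 3655029 = 2436686; 2,436,686 required, 2,437,665 in favor — approved.
Class III: 2/3 of 5706747 = 3804498; 3,804,498 required, 3,802,854 in favor — not approved.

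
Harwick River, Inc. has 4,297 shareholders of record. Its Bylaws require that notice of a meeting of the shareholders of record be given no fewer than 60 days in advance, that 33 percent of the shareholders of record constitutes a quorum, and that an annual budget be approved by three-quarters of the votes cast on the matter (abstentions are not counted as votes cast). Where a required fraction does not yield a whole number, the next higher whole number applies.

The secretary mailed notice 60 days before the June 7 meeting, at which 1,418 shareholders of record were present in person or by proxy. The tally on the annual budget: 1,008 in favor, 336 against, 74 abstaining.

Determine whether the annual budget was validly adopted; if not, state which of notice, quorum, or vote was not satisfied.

Invalid — quorum requirement not satisfied.

Notice: 60 days given; 60 required. Satisfied.
Quorum: 33% of 4,297 = 1,418.01, rounded up to 1,419; 1,418 present. Not satisfied.
Vote: requires three-fourths of the votes cast (1,418 − 74 abstaining = 1,344); 3/4 of 1344 = 1008, so 1,008 needed; 1,008 in favor. Satisfied.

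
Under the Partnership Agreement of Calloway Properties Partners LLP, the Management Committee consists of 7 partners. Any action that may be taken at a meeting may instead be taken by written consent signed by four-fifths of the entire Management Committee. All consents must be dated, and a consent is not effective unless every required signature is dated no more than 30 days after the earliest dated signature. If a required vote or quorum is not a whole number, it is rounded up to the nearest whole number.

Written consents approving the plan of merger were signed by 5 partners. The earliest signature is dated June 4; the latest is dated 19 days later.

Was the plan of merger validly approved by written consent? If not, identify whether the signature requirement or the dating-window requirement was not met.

Not effective — insufficient signatures.

Signatures required: four-fifths of 7 — 4/5 of 7 = 5.60, rounded up to 6, so 6 needed; 5 signed. Insufficient.
Dating window: the latest signature is 19 days after the earliest; the limit is 30 days. Within the window.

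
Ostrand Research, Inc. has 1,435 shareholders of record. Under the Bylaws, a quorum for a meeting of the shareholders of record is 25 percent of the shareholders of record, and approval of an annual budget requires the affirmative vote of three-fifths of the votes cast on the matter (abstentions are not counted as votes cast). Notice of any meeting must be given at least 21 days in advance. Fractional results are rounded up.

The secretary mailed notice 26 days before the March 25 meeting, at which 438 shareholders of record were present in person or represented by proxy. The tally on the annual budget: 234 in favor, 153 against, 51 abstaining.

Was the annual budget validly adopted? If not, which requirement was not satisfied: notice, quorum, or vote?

Notice: 26 days given; 21 required. Satisfied.
Quorum: 25% of 1,435 = 358.75, rounded up to 359; 438 present. Satisfied.
Vote: requires three-fifths of the votes cast (438 − 51 abstaining = 387); 3/5 of 387 = 232.20, rounded up to 233, so 233 needed; 234 in favor. Satisfied.

Valid — all requirements satisfied.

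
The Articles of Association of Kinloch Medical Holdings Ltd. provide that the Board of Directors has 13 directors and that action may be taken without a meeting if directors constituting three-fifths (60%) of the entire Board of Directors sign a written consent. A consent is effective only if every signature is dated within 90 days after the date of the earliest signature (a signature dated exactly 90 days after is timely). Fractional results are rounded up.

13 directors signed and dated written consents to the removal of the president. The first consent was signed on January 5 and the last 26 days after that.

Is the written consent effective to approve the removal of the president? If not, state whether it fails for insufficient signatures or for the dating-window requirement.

Signatures required: three-fifths (60%) of 13 — 3/5 of 13 = 7.80, rounded up to 8, so 8 needed; 13 signed. Sufficient.
Dating window: the latest signature is 26 days after the earliest; the limit is 90 days. Within the window.

Effective — both the signature and dating-window requirements are satisfied.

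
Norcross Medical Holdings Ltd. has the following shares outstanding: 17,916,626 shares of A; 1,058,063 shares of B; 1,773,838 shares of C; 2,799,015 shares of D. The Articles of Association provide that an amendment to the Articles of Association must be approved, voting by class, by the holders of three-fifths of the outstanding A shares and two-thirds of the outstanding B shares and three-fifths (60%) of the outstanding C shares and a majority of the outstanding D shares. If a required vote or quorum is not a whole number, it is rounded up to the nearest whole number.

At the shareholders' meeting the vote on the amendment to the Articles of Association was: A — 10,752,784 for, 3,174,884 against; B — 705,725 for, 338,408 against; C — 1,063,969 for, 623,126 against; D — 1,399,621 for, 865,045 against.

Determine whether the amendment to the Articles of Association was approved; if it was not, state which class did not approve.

Not approved — the C shares did not give the required vote.

A: 3/5 of 17916626 = 10749975.60, rounded up to 10749976; 10,749,976 required, 10,752,784 in favor — approved.
B: 2/3 of 1058063 = 705375.33, rounded up to 705376; 705,376 required, 705,725 in favor — approved.
C: 3/5 of 1773838 = 1064302.80, rounded up to 1064303; 1,064,303 required, 1,063,969 in favor — not approved.
D: a majority of 2799015 is 1399508; 1,399,508 required, 1,399,621 in favor — approved.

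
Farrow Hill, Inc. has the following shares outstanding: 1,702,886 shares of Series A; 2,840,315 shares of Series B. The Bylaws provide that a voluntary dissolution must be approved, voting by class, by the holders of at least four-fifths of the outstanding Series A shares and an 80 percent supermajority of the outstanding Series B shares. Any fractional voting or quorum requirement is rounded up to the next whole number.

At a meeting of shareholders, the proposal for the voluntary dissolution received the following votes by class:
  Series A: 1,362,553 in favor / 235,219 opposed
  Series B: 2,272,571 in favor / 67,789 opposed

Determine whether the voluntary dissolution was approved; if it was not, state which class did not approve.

Approved — every class gave the required vote.

Series A: 4/5 of 1702886 = 1362308.80, rounded up to 1362309; 1,362,309 required, 1,362,553 in favor — approved.
Series B: 4/5 of 2840315 = 2272252; 2,272,252 required, 2,272,571 in favor — approved.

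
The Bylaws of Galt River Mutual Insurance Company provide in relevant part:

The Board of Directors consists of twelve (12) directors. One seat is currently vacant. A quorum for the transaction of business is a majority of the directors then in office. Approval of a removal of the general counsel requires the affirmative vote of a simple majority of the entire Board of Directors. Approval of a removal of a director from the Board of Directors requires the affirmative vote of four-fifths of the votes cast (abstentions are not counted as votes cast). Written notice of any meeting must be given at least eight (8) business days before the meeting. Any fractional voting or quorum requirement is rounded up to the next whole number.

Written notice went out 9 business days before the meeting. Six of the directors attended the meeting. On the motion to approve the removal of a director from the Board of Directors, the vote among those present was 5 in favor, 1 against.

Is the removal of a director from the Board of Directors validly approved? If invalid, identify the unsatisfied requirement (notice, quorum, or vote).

Notice: 9 business days given; 8 required (9 ≥ 8). Satisfied.
Quorum: 6 present; quorum is 6. Satisfied.
Vote: the removal of a director from the Board of Directors requires four-fifths of the votes cast (6). 4/5 of 6 = 4.80, rounded up to 5, so 5 affirmative votes are needed; 5 voted in favor. Satisfied.

Valid — all requirements satisfied.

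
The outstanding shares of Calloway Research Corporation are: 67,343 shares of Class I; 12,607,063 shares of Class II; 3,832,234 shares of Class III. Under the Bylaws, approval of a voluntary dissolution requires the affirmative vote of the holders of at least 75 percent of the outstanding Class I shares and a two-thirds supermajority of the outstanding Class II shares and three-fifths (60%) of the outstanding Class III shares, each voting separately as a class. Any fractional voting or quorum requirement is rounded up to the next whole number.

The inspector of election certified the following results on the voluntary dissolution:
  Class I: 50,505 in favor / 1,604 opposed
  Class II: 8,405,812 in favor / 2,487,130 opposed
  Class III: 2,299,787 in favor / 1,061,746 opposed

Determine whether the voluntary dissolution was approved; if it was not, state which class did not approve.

Not approved — the Class I shares did not give the required vote.

Class I: 3/4 of 67343 = 50507.25, rounded up to 50508; 50,508 required, 50,505 in favor — not approved.
Class II: 2/3 of 12607063 = 8404708.67, rounded up to 8404709; 8,404,709 required, 8,405,812 in favor — approved.
Class III: 3/5 of 3832234 = 2299340.40, rounded up to 2299341; 2,299,341 required, 2,299,787 in favor — approved.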